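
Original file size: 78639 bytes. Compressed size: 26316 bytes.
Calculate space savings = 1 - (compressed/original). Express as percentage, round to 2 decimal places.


ratio = compressed/original = 26316/78639 = 0.334643
savings = 1 - ratio = 1 - 0.334643 = 0.665357
as a percentage: 0.665357 * 100 = 66.54%

Space savings = 1 - 26316/78639 = 66.54%


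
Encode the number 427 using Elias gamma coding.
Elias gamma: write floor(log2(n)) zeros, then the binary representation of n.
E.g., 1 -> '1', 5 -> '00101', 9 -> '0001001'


num_bits = floor(log2(427)) + 1 = 9
leading_zeros = num_bits - 1 = 8
binary(427) = 110101011

Elias gamma(427) = '00000000' + '110101011' = 00000000110101011 (17 bits)


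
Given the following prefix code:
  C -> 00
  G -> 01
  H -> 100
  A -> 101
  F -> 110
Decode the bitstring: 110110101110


Decoding step by step:
Bits 110 -> F
Bits 110 -> F
Bits 101 -> A
Bits 110 -> F


Decoded message: FFAF


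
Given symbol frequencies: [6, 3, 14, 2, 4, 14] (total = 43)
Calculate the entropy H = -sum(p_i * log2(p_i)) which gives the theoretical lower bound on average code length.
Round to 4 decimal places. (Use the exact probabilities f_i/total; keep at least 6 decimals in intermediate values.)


Per-symbol terms -p_i * log2(p_i) with p_i = f_i/43:
  p = 6/43 = 0.139535: log2(p) = -2.841302, -p*log2(p) = 0.396461
  p = 3/43 = 0.069767: log2(p) = -3.841302, -p*log2(p) = 0.267998
  p = 14/43 = 0.325581: log2(p) = -1.618910, -p*log2(p) = 0.527087
  p = 2/43 = 0.046512: log2(p) = -4.426265, -p*log2(p) = 0.205873
  p = 4/43 = 0.093023: log2(p) = -3.426265, -p*log2(p) = 0.318722
  p = 14/43 = 0.325581: log2(p) = -1.618910, -p*log2(p) = 0.527087
H = 0.396461 + 0.267998 + 0.527087 + 0.205873 + 0.318722 + 0.527087 = 2.243228

H = 2.2432 bits/symbol


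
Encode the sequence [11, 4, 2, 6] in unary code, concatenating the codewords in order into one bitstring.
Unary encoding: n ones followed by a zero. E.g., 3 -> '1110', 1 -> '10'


Encode each number as n ones followed by a terminating 0:
  11 -> 111111111110 (12 bits)
  4 -> 11110 (5 bits)
  2 -> 110 (3 bits)
  6 -> 1111110 (7 bits)
Total length = 12 + 5 + 3 + 7 = 27 bits.

Unary([11, 4, 2, 6]) = 111111111110111101101111110 (27 bits)


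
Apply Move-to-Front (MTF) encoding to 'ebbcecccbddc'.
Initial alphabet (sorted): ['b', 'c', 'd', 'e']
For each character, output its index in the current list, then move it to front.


MTF encoding:
'e': index 3 in ['b', 'c', 'd', 'e'] -> ['e', 'b', 'c', 'd']
'b': index 1 in ['e', 'b', 'c', 'd'] -> ['b', 'e', 'c', 'd']
'b': index 0 in ['b', 'e', 'c', 'd'] -> ['b', 'e', 'c', 'd']
'c': index 2 in ['b', 'e', 'c', 'd'] -> ['c', 'b', 'e', 'd']
'e': index 2 in ['c', 'b', 'e', 'd'] -> ['e', 'c', 'b', 'd']
'c': index 1 in ['e', 'c', 'b', 'd'] -> ['c', 'e', 'b', 'd']
'c': index 0 in ['c', 'e', 'b', 'd'] -> ['c', 'e', 'b', 'd']
'c': index 0 in ['c', 'e', 'b', 'd'] -> ['c', 'e', 'b', 'd']
'b': index 2 in ['c', 'e', 'b', 'd'] -> ['b', 'c', 'e', 'd']
'd': index 3 in ['b', 'c', 'e', 'd'] -> ['d', 'b', 'c', 'e']
'd': index 0 in ['d', 'b', 'c', 'e'] -> ['d', 'b', 'c', 'e']
'c': index 2 in ['d', 'b', 'c', 'e'] -> ['c', 'd', 'b', 'e']


Output: [3, 1, 0, 2, 2, 1, 0, 0, 2, 3, 0, 2]


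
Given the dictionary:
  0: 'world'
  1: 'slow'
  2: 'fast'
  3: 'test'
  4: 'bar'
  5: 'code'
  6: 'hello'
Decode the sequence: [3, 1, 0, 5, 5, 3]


Look up each index in the dictionary:
  3 -> 'test'
  1 -> 'slow'
  0 -> 'world'
  5 -> 'code'
  5 -> 'code'
  3 -> 'test'

Decoded: "test slow world code code test"


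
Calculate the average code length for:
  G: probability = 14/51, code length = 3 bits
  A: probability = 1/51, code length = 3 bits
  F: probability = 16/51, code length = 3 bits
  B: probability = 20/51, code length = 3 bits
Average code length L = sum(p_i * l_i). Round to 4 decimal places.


Weighted contributions p_i * l_i:
  G: (14/51) * 3 = 42/51
  A: (1/51) * 3 = 3/51
  F: (16/51) * 3 = 48/51
  B: (20/51) * 3 = 60/51
Sum = (42 + 3 + 48 + 60)/51 = 153/51

L = 153/51 = 3.0000 bits/symbol


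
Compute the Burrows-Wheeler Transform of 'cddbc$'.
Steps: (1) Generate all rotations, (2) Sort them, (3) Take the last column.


Rotations (sorted):
  0: $cddbc -> last char: c
  1: bc$cdd -> last char: d
  2: c$cddb -> last char: b
  3: cddbc$ -> last char: $
  4: dbc$cd -> last char: d
  5: ddbc$c -> last char: c


BWT = cdb$dc


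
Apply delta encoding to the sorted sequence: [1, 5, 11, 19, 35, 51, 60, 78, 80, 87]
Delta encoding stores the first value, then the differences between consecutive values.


First value: 1
Deltas:
  5 - 1 = 4
  11 - 5 = 6
  19 - 11 = 8
  35 - 19 = 16
  51 - 35 = 16
  60 - 51 = 9
  78 - 60 = 18
  80 - 78 = 2
  87 - 80 = 7


Delta encoded: [1, 4, 6, 8, 16, 16, 9, 18, 2, 7]


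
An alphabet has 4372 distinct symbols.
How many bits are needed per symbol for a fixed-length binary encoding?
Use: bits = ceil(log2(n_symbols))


log2(4372) = 12.0941
Bracket: 2^12 = 4096 < 4372 <= 2^13 = 8192
So ceil(log2(4372)) = 13

bits = ceil(log2(4372)) = ceil(12.0941) = 13 bits


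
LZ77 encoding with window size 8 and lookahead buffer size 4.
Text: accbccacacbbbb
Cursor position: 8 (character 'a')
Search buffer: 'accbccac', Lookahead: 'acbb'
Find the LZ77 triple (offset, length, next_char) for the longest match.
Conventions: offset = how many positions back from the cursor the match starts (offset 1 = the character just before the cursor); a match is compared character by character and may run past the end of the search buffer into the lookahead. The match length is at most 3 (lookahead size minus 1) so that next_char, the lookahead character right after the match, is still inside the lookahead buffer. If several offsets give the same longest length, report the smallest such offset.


Try each offset into the search buffer:
  offset=1 (pos 7, char 'c'): match length 0
  offset=2 (pos 6, char 'a'): match length 2
  offset=3 (pos 5, char 'c'): match length 0
  offset=4 (pos 4, char 'c'): match length 0
  offset=5 (pos 3, char 'b'): match length 0
  offset=6 (pos 2, char 'c'): match length 0
  offset=7 (pos 1, char 'c'): match length 0
  offset=8 (pos 0, char 'a'): match length 2
Longest match has length 2, found at offsets 2, 8; take the smallest, offset 2.
next_char = character at position 8 + 2 = 10 -> 'b'

Best match: offset=2, length=2 (matching 'ac' starting at position 6)
LZ77 triple: (2, 2, 'b')


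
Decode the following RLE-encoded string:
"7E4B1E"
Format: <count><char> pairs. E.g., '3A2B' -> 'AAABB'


Expanding each <count><char> pair:
  7E -> 'EEEEEEE'
  4B -> 'BBBB'
  1E -> 'E'

Decoded = EEEEEEEBBBBE


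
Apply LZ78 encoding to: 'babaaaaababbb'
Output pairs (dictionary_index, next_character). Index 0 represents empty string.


LZ78 encoding steps:
Dictionary: {0: ''}
Step 1: w='' (idx 0), next='b' -> output (0, 'b'), add 'b' as idx 1
Step 2: w='' (idx 0), next='a' -> output (0, 'a'), add 'a' as idx 2
Step 3: w='b' (idx 1), next='a' -> output (1, 'a'), add 'ba' as idx 3
Step 4: w='a' (idx 2), next='a' -> output (2, 'a'), add 'aa' as idx 4
Step 5: w='aa' (idx 4), next='b' -> output (4, 'b'), add 'aab' as idx 5
Step 6: w='a' (idx 2), next='b' -> output (2, 'b'), add 'ab' as idx 6
Step 7: w='b' (idx 1), next='b' -> output (1, 'b'), add 'bb' as idx 7


Encoded: [(0, 'b'), (0, 'a'), (1, 'a'), (2, 'a'), (4, 'b'), (2, 'b'), (1, 'b')]


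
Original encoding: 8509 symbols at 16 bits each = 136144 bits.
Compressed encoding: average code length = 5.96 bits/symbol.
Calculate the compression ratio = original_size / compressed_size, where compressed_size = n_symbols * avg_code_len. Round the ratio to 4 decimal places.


original_size = n_symbols * orig_bits = 8509 * 16 = 136144 bits
compressed_size = n_symbols * avg_code_len = 8509 * 5.96 = 50713.64 bits
ratio = original_size / compressed_size = 136144 / 50713.64 = 2.6846

Compression ratio = 2.6846


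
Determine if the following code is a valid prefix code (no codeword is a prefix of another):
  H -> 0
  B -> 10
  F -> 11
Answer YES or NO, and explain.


Checking each pair (does one codeword prefix another?):
  H='0' vs B='10': no prefix
  H='0' vs F='11': no prefix
  B='10' vs H='0': no prefix
  B='10' vs F='11': no prefix
  F='11' vs H='0': no prefix
  F='11' vs B='10': no prefix
No violation found over all pairs.

YES -- this is a valid prefix code. No codeword is a prefix of any other codeword.


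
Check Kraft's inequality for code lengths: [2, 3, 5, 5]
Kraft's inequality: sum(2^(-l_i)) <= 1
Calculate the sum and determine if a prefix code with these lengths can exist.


Sum = 2^(-2) + 2^(-3) + 2^(-5) + 2^(-5)
    = 0.25 + 0.125 + 0.03125 + 0.03125
    = 14/32 = 0.4375
Since 0.4375 <= 1, Kraft's inequality IS satisfied.
A prefix code with these lengths CAN exist.

Kraft sum = 0.4375. Satisfied.


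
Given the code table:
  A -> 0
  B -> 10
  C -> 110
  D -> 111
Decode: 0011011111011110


Decoding:
0 -> A
0 -> A
110 -> C
111 -> D
110 -> C
111 -> D
10 -> B


Result: AACDCDB


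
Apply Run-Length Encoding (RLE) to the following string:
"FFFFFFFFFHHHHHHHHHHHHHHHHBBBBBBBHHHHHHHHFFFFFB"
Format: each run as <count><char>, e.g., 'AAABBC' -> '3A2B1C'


Scanning runs left to right:
  i=0: run of 'F' x 9 -> '9F'
  i=9: run of 'H' x 16 -> '16H'
  i=25: run of 'B' x 7 -> '7B'
  i=32: run of 'H' x 8 -> '8H'
  i=40: run of 'F' x 5 -> '5F'
  i=45: run of 'B' x 1 -> '1B'

RLE = 9F16H7B8H5F1B


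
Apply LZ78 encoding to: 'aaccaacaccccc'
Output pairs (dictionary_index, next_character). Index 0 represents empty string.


LZ78 encoding steps:
Dictionary: {0: ''}
Step 1: w='' (idx 0), next='a' -> output (0, 'a'), add 'a' as idx 1
Step 2: w='a' (idx 1), next='c' -> output (1, 'c'), add 'ac' as idx 2
Step 3: w='' (idx 0), next='c' -> output (0, 'c'), add 'c' as idx 3
Step 4: w='a' (idx 1), next='a' -> output (1, 'a'), add 'aa' as idx 4
Step 5: w='c' (idx 3), next='a' -> output (3, 'a'), add 'ca' as idx 5
Step 6: w='c' (idx 3), next='c' -> output (3, 'c'), add 'cc' as idx 6
Step 7: w='cc' (idx 6), next='c' -> output (6, 'c'), add 'ccc' as idx 7


Encoded: [(0, 'a'), (1, 'c'), (0, 'c'), (1, 'a'), (3, 'a'), (3, 'c'), (6, 'c')]


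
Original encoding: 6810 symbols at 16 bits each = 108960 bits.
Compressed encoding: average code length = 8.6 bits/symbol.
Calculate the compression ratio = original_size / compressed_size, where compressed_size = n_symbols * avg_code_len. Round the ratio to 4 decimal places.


original_size = n_symbols * orig_bits = 6810 * 16 = 108960 bits
compressed_size = n_symbols * avg_code_len = 6810 * 8.6 = 58566.0 bits
ratio = original_size / compressed_size = 108960 / 58566.0 = 1.8605

Compression ratio = 1.8605


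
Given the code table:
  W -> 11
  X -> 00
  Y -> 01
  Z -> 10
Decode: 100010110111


Decoding:
10 -> Z
00 -> X
10 -> Z
11 -> W
01 -> Y
11 -> W


Result: ZXZWYW


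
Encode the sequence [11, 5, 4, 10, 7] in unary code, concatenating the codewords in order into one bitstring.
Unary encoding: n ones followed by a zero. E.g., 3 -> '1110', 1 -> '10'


Encode each number as n ones followed by a terminating 0:
  11 -> 111111111110 (12 bits)
  5 -> 111110 (6 bits)
  4 -> 11110 (5 bits)
  10 -> 11111111110 (11 bits)
  7 -> 11111110 (8 bits)
Total length = 12 + 6 + 5 + 11 + 8 = 42 bits.

Unary([11, 5, 4, 10, 7]) = 111111111110111110111101111111111011111110 (42 bits)


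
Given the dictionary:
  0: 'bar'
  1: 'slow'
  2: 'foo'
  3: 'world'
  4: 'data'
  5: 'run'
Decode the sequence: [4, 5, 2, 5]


Look up each index in the dictionary:
  4 -> 'data'
  5 -> 'run'
  2 -> 'foo'
  5 -> 'run'

Decoded: "data run foo run"


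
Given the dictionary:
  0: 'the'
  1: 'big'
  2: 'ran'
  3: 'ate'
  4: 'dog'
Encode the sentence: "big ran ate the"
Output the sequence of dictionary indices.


Look up each word in the dictionary:
  'big' -> 1
  'ran' -> 2
  'ate' -> 3
  'the' -> 0

Encoded: [1, 2, 3, 0]


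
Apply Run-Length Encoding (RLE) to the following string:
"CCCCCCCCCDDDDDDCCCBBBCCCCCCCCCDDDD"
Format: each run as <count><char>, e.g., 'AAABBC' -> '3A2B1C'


Scanning runs left to right:
  i=0: run of 'C' x 9 -> '9C'
  i=9: run of 'D' x 6 -> '6D'
  i=15: run of 'C' x 3 -> '3C'
  i=18: run of 'B' x 3 -> '3B'
  i=21: run of 'C' x 9 -> '9C'
  i=30: run of 'D' x 4 -> '4D'

RLE = 9C6D3C3B9C4D


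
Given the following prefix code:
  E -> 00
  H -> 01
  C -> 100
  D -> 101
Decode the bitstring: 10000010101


Decoding step by step:
Bits 100 -> C
Bits 00 -> E
Bits 01 -> H
Bits 01 -> H
Bits 01 -> H


Decoded message: CEHHH


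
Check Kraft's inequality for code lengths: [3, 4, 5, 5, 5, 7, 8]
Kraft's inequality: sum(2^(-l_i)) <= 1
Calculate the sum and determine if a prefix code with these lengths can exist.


Sum = 2^(-3) + 2^(-4) + 2^(-5) + 2^(-5) + 2^(-5) + 2^(-7) + 2^(-8)
    = 0.125 + 0.0625 + 0.03125 + 0.03125 + 0.03125 + 0.0078125 + 0.00390625
    = 75/256 = 0.29296875
Since 0.29296875 <= 1, Kraft's inequality IS satisfied.
A prefix code with these lengths CAN exist.

Kraft sum = 0.29296875. Satisfied.


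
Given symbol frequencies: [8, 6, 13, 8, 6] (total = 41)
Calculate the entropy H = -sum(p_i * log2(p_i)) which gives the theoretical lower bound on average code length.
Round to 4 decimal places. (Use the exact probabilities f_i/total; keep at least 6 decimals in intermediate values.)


Per-symbol terms -p_i * log2(p_i) with p_i = f_i/41:
  p = 8/41 = 0.195122: log2(p) = -2.357552, -p*log2(p) = 0.460010
  p = 6/41 = 0.146341: log2(p) = -2.772590, -p*log2(p) = 0.405745
  p = 13/41 = 0.317073: log2(p) = -1.657112, -p*log2(p) = 0.525426
  p = 8/41 = 0.195122: log2(p) = -2.357552, -p*log2(p) = 0.460010
  p = 6/41 = 0.146341: log2(p) = -2.772590, -p*log2(p) = 0.405745
H = 0.460010 + 0.405745 + 0.525426 + 0.460010 + 0.405745 = 2.256936

H = 2.2569 bits/symbol


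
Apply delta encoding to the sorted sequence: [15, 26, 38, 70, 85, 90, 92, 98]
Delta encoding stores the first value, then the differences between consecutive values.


First value: 15
Deltas:
  26 - 15 = 11
  38 - 26 = 12
  70 - 38 = 32
  85 - 70 = 15
  90 - 85 = 5
  92 - 90 = 2
  98 - 92 = 6


Delta encoded: [15, 11, 12, 32, 15, 5, 2, 6]


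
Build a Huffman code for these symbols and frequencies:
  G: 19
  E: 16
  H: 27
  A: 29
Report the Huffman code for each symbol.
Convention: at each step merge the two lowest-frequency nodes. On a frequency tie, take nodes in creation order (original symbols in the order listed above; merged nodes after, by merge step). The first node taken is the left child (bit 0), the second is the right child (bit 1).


Huffman tree construction:
Step 1: Merge E(16) + G(19) = 35
Step 2: Merge H(27) + A(29) = 56
Step 3: Merge (E+G)(35) + (H+A)(56) = 91
Read each symbol's code off the tree from the root (left child = 0, right child = 1).

Codes:
  G: 01 (length 2)
  E: 00 (length 2)
  H: 10 (length 2)
  A: 11 (length 2)
Average code length: 182/91 = 2.0000 bits/symbol


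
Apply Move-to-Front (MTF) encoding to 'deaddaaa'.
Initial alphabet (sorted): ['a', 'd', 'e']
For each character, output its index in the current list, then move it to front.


MTF encoding:
'd': index 1 in ['a', 'd', 'e'] -> ['d', 'a', 'e']
'e': index 2 in ['d', 'a', 'e'] -> ['e', 'd', 'a']
'a': index 2 in ['e', 'd', 'a'] -> ['a', 'e', 'd']
'd': index 2 in ['a', 'e', 'd'] -> ['d', 'a', 'e']
'd': index 0 in ['d', 'a', 'e'] -> ['d', 'a', 'e']
'a': index 1 in ['d', 'a', 'e'] -> ['a', 'd', 'e']
'a': index 0 in ['a', 'd', 'e'] -> ['a', 'd', 'e']
'a': index 0 in ['a', 'd', 'e'] -> ['a', 'd', 'e']


Output: [1, 2, 2, 2, 0, 1, 0, 0]


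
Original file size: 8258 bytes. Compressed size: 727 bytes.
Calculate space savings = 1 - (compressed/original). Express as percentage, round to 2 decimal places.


ratio = compressed/original = 727/8258 = 0.088036
savings = 1 - ratio = 1 - 0.088036 = 0.911964
as a percentage: 0.911964 * 100 = 91.2%

Space savings = 1 - 727/8258 = 91.2%


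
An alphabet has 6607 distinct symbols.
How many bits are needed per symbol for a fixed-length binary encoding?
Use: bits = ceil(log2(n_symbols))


log2(6607) = 12.6898
Bracket: 2^12 = 4096 < 6607 <= 2^13 = 8192
So ceil(log2(6607)) = 13

bits = ceil(log2(6607)) = ceil(12.6898) = 13 bits


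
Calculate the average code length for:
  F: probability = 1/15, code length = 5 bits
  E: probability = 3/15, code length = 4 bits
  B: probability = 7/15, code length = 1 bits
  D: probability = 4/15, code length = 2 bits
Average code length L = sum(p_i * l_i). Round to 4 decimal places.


Weighted contributions p_i * l_i:
  F: (1/15) * 5 = 5/15
  E: (3/15) * 4 = 12/15
  B: (7/15) * 1 = 7/15
  D: (4/15) * 2 = 8/15
Sum = (5 + 12 + 7 + 8)/15 = 32/15

L = 32/15 = 2.1333 bits/symbol


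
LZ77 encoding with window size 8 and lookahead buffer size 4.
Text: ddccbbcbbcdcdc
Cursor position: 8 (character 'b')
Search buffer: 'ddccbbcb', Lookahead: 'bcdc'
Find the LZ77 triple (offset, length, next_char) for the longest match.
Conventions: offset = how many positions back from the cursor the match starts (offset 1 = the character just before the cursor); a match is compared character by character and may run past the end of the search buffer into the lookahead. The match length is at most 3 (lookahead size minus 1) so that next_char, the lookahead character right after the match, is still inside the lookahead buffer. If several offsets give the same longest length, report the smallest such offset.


Try each offset into the search buffer:
  offset=1 (pos 7, char 'b'): match length 1
  offset=2 (pos 6, char 'c'): match length 0
  offset=3 (pos 5, char 'b'): match length 2
  offset=4 (pos 4, char 'b'): match length 1
  offset=5 (pos 3, char 'c'): match length 0
  offset=6 (pos 2, char 'c'): match length 0
  offset=7 (pos 1, char 'd'): match length 0
  offset=8 (pos 0, char 'd'): match length 0
Longest match has length 2 at offset 3.
next_char = character at position 8 + 2 = 10 -> 'd'

Best match: offset=3, length=2 (matching 'bc' starting at position 5)
LZ77 triple: (3, 2, 'd')


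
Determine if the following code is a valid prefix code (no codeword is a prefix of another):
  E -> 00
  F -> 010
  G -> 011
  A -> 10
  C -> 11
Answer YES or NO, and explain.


Checking each pair (does one codeword prefix another?):
  E='00' vs F='010': no prefix
  E='00' vs G='011': no prefix
  E='00' vs A='10': no prefix
  E='00' vs C='11': no prefix
  F='010' vs E='00': no prefix
  F='010' vs G='011': no prefix
  F='010' vs A='10': no prefix
  F='010' vs C='11': no prefix
  G='011' vs E='00': no prefix
  G='011' vs F='010': no prefix
  G='011' vs A='10': no prefix
  G='011' vs C='11': no prefix
  A='10' vs E='00': no prefix
  A='10' vs F='010': no prefix
  A='10' vs G='011': no prefix
  A='10' vs C='11': no prefix
  C='11' vs E='00': no prefix
  C='11' vs F='010': no prefix
  C='11' vs G='011': no prefix
  C='11' vs A='10': no prefix
No violation found over all pairs.

YES -- this is a valid prefix code. No codeword is a prefix of any other codeword.


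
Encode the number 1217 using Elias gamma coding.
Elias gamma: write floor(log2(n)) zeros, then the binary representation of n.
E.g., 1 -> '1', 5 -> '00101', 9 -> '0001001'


num_bits = floor(log2(1217)) + 1 = 11
leading_zeros = num_bits - 1 = 10
binary(1217) = 10011000001

Elias gamma(1217) = '0000000000' + '10011000001' = 000000000010011000001 (21 bits)


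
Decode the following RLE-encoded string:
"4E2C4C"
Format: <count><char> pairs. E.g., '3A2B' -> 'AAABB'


Expanding each <count><char> pair:
  4E -> 'EEEE'
  2C -> 'CC'
  4C -> 'CCCC'

Decoded = EEEECCCCCC


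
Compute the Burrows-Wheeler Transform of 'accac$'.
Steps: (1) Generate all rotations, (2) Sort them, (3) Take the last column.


Rotations (sorted):
  0: $accac -> last char: c
  1: ac$acc -> last char: c
  2: accac$ -> last char: $
  3: c$acca -> last char: a
  4: cac$ac -> last char: c
  5: ccac$a -> last char: a


BWT = cc$aca


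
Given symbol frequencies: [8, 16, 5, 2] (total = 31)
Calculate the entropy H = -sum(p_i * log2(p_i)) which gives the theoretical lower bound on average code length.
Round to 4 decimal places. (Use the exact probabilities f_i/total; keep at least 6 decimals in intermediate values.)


Per-symbol terms -p_i * log2(p_i) with p_i = f_i/31:
  p = 8/31 = 0.258065: log2(p) = -1.954196, -p*log2(p) = 0.504309
  p = 16/31 = 0.516129: log2(p) = -0.954196, -p*log2(p) = 0.492488
  p = 5/31 = 0.161290: log2(p) = -2.632268, -p*log2(p) = 0.424559
  p = 2/31 = 0.064516: log2(p) = -3.954196, -p*log2(p) = 0.255109
H = 0.504309 + 0.492488 + 0.424559 + 0.255109 = 1.676465

H = 1.6765 bits/symbol


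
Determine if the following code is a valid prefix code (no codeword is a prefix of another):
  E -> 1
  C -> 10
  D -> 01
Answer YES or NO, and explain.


Checking each pair (does one codeword prefix another?):
  E='1' vs C='10': prefix -- VIOLATION

NO -- this is NOT a valid prefix code. E (1) is a prefix of C (10).


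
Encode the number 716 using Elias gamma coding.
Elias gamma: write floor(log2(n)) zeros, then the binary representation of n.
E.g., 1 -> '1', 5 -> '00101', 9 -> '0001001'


num_bits = floor(log2(716)) + 1 = 10
leading_zeros = num_bits - 1 = 9
binary(716) = 1011001100

Elias gamma(716) = '000000000' + '1011001100' = 0000000001011001100 (19 bits)


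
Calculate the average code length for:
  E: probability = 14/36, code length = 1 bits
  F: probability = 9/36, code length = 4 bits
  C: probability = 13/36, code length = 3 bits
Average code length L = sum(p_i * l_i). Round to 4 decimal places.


Weighted contributions p_i * l_i:
  E: (14/36) * 1 = 14/36
  F: (9/36) * 4 = 36/36
  C: (13/36) * 3 = 39/36
Sum = (14 + 36 + 39)/36 = 89/36

L = 89/36 = 2.4722 bits/symbol


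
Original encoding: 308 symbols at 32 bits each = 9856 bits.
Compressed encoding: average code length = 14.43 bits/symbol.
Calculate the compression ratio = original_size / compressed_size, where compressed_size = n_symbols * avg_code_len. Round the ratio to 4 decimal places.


original_size = n_symbols * orig_bits = 308 * 32 = 9856 bits
compressed_size = n_symbols * avg_code_len = 308 * 14.43 = 4444.44 bits
ratio = original_size / compressed_size = 9856 / 4444.44 = 2.2176

Compression ratio = 2.2176


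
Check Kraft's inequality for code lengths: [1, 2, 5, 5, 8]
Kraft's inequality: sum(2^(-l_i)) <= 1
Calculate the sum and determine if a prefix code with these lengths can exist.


Sum = 2^(-1) + 2^(-2) + 2^(-5) + 2^(-5) + 2^(-8)
    = 0.5 + 0.25 + 0.03125 + 0.03125 + 0.00390625
    = 209/256 = 0.81640625
Since 0.81640625 <= 1, Kraft's inequality IS satisfied.
A prefix code with these lengths CAN exist.

Kraft sum = 0.81640625. Satisfied.


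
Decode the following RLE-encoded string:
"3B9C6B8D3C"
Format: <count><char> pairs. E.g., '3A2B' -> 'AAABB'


Expanding each <count><char> pair:
  3B -> 'BBB'
  9C -> 'CCCCCCCCC'
  6B -> 'BBBBBB'
  8D -> 'DDDDDDDD'
  3C -> 'CCC'

Decoded = BBBCCCCCCCCCBBBBBBDDDDDDDDCCC


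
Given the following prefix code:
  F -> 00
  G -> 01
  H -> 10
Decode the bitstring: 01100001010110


Decoding step by step:
Bits 01 -> G
Bits 10 -> H
Bits 00 -> F
Bits 01 -> G
Bits 01 -> G
Bits 01 -> G
Bits 10 -> H


Decoded message: GHFGGGH


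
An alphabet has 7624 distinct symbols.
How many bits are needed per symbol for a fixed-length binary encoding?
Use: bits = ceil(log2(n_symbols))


log2(7624) = 12.8963
Bracket: 2^12 = 4096 < 7624 <= 2^13 = 8192
So ceil(log2(7624)) = 13

bits = ceil(log2(7624)) = ceil(12.8963) = 13 bits


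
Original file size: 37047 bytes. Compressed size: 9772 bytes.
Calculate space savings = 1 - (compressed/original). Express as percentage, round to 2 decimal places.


ratio = compressed/original = 9772/37047 = 0.263773
savings = 1 - ratio = 1 - 0.263773 = 0.736227
as a percentage: 0.736227 * 100 = 73.62%

Space savings = 1 - 9772/37047 = 73.62%


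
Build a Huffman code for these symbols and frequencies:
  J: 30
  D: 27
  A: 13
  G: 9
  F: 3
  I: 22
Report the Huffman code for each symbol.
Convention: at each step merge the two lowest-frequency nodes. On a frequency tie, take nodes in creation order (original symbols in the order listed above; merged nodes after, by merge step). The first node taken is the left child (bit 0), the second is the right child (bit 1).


Huffman tree construction:
Step 1: Merge F(3) + G(9) = 12
Step 2: Merge (F+G)(12) + A(13) = 25
Step 3: Merge I(22) + ((F+G)+A)(25) = 47
Step 4: Merge D(27) + J(30) = 57
Step 5: Merge (I+((F+G)+A))(47) + (D+J)(57) = 104
Read each symbol's code off the tree from the root (left child = 0, right child = 1).

Codes:
  J: 11 (length 2)
  D: 10 (length 2)
  A: 011 (length 3)
  G: 0101 (length 4)
  F: 0100 (length 4)
  I: 00 (length 2)
Average code length: 245/104 = 2.3558 bits/symbol


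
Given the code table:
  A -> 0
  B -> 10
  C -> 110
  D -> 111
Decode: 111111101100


Decoding:
111 -> D
111 -> D
10 -> B
110 -> C
0 -> A


Result: DDBCA


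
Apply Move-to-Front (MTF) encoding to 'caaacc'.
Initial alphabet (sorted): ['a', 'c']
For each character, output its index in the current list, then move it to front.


MTF encoding:
'c': index 1 in ['a', 'c'] -> ['c', 'a']
'a': index 1 in ['c', 'a'] -> ['a', 'c']
'a': index 0 in ['a', 'c'] -> ['a', 'c']
'a': index 0 in ['a', 'c'] -> ['a', 'c']
'c': index 1 in ['a', 'c'] -> ['c', 'a']
'c': index 0 in ['c', 'a'] -> ['c', 'a']


Output: [1, 1, 0, 0, 1, 0]


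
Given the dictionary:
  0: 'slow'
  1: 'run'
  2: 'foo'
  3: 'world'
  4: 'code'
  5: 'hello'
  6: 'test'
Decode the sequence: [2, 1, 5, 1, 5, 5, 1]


Look up each index in the dictionary:
  2 -> 'foo'
  1 -> 'run'
  5 -> 'hello'
  1 -> 'run'
  5 -> 'hello'
  5 -> 'hello'
  1 -> 'run'

Decoded: "foo run hello run hello hello run"


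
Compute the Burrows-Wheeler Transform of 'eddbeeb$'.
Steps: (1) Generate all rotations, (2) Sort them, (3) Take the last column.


Rotations (sorted):
  0: $eddbeeb -> last char: b
  1: b$eddbee -> last char: e
  2: beeb$edd -> last char: d
  3: dbeeb$ed -> last char: d
  4: ddbeeb$e -> last char: e
  5: eb$eddbe -> last char: e
  6: eddbeeb$ -> last char: $
  7: eeb$eddb -> last char: b


BWT = beddee$b


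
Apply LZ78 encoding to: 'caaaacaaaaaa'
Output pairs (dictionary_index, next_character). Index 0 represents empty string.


LZ78 encoding steps:
Dictionary: {0: ''}
Step 1: w='' (idx 0), next='c' -> output (0, 'c'), add 'c' as idx 1
Step 2: w='' (idx 0), next='a' -> output (0, 'a'), add 'a' as idx 2
Step 3: w='a' (idx 2), next='a' -> output (2, 'a'), add 'aa' as idx 3
Step 4: w='a' (idx 2), next='c' -> output (2, 'c'), add 'ac' as idx 4
Step 5: w='aa' (idx 3), next='a' -> output (3, 'a'), add 'aaa' as idx 5
Step 6: w='aaa' (idx 5), end of input -> output (5, '')


Encoded: [(0, 'c'), (0, 'a'), (2, 'a'), (2, 'c'), (3, 'a'), (5, '')]


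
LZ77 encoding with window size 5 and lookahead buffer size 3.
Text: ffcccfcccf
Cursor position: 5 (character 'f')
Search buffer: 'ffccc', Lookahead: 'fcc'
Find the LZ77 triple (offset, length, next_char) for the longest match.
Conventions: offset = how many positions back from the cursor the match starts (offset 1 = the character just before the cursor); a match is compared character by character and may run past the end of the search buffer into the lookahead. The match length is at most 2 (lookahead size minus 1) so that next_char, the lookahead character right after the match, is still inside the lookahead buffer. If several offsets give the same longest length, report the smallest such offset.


Try each offset into the search buffer:
  offset=1 (pos 4, char 'c'): match length 0
  offset=2 (pos 3, char 'c'): match length 0
  offset=3 (pos 2, char 'c'): match length 0
  offset=4 (pos 1, char 'f'): match length 2
  offset=5 (pos 0, char 'f'): match length 1
Longest match has length 2 at offset 4.
next_char = character at position 5 + 2 = 7 -> 'c'

Best match: offset=4, length=2 (matching 'fc' starting at position 1)
LZ77 triple: (4, 2, 'c')


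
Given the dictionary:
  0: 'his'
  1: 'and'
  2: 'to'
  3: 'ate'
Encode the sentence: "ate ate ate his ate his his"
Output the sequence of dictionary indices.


Look up each word in the dictionary:
  'ate' -> 3
  'ate' -> 3
  'ate' -> 3
  'his' -> 0
  'ate' -> 3
  'his' -> 0
  'his' -> 0

Encoded: [3, 3, 3, 0, 3, 0, 0]


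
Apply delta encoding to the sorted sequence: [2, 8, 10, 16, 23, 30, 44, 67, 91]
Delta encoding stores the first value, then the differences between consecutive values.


First value: 2
Deltas:
  8 - 2 = 6
  10 - 8 = 2
  16 - 10 = 6
  23 - 16 = 7
  30 - 23 = 7
  44 - 30 = 14
  67 - 44 = 23
  91 - 67 = 24


Delta encoded: [2, 6, 2, 6, 7, 7, 14, 23, 24]


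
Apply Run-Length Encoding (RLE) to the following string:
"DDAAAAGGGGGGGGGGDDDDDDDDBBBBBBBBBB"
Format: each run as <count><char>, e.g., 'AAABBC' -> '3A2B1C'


Scanning runs left to right:
  i=0: run of 'D' x 2 -> '2D'
  i=2: run of 'A' x 4 -> '4A'
  i=6: run of 'G' x 10 -> '10G'
  i=16: run of 'D' x 8 -> '8D'
  i=24: run of 'B' x 10 -> '10B'

RLE = 2D4A10G8D10B


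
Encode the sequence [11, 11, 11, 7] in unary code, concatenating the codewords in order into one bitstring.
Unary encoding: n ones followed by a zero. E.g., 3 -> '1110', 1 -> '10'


Encode each number as n ones followed by a terminating 0:
  11 -> 111111111110 (12 bits)
  11 -> 111111111110 (12 bits)
  11 -> 111111111110 (12 bits)
  7 -> 11111110 (8 bits)
Total length = 12 + 12 + 12 + 8 = 44 bits.

Unary([11, 11, 11, 7]) = 11111111111011111111111011111111111011111110 (44 bits)


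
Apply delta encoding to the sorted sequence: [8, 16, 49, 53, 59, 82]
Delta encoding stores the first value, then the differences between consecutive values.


First value: 8
Deltas:
  16 - 8 = 8
  49 - 16 = 33
  53 - 49 = 4
  59 - 53 = 6
  82 - 59 = 23


Delta encoded: [8, 8, 33, 4, 6, 23]


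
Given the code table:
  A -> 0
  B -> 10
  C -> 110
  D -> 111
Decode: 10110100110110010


Decoding:
10 -> B
110 -> C
10 -> B
0 -> A
110 -> C
110 -> C
0 -> A
10 -> B


Result: BCBACCAB


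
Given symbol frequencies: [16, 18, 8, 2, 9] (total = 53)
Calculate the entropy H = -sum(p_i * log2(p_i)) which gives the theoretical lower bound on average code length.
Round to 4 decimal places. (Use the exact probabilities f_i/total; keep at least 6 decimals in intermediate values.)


Per-symbol terms -p_i * log2(p_i) with p_i = f_i/53:
  p = 16/53 = 0.301887: log2(p) = -1.727920, -p*log2(p) = 0.521636
  p = 18/53 = 0.339623: log2(p) = -1.557995, -p*log2(p) = 0.529131
  p = 8/53 = 0.150943: log2(p) = -2.727920, -p*log2(p) = 0.411762
  p = 2/53 = 0.037736: log2(p) = -4.727920, -p*log2(p) = 0.178412
  p = 9/53 = 0.169811: log2(p) = -2.557995, -p*log2(p) = 0.434377
H = 0.521636 + 0.529131 + 0.411762 + 0.178412 + 0.434377 = 2.075318

H = 2.0753 bits/symbol


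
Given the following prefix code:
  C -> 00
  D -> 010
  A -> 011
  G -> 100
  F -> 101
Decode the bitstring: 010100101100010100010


Decoding step by step:
Bits 010 -> D
Bits 100 -> G
Bits 101 -> F
Bits 100 -> G
Bits 010 -> D
Bits 100 -> G
Bits 010 -> D


Decoded message: DGFGDGD


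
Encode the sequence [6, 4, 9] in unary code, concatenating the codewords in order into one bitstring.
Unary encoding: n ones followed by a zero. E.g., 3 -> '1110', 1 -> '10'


Encode each number as n ones followed by a terminating 0:
  6 -> 1111110 (7 bits)
  4 -> 11110 (5 bits)
  9 -> 1111111110 (10 bits)
Total length = 7 + 5 + 10 = 22 bits.

Unary([6, 4, 9]) = 1111110111101111111110 (22 bits)


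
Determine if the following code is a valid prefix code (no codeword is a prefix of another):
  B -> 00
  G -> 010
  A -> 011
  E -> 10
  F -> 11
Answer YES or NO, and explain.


Checking each pair (does one codeword prefix another?):
  B='00' vs G='010': no prefix
  B='00' vs A='011': no prefix
  B='00' vs E='10': no prefix
  B='00' vs F='11': no prefix
  G='010' vs B='00': no prefix
  G='010' vs A='011': no prefix
  G='010' vs E='10': no prefix
  G='010' vs F='11': no prefix
  A='011' vs B='00': no prefix
  A='011' vs G='010': no prefix
  A='011' vs E='10': no prefix
  A='011' vs F='11': no prefix
  E='10' vs B='00': no prefix
  E='10' vs G='010': no prefix
  E='10' vs A='011': no prefix
  E='10' vs F='11': no prefix
  F='11' vs B='00': no prefix
  F='11' vs G='010': no prefix
  F='11' vs A='011': no prefix
  F='11' vs E='10': no prefix
No violation found over all pairs.

YES -- this is a valid prefix code. No codeword is a prefix of any other codeword.


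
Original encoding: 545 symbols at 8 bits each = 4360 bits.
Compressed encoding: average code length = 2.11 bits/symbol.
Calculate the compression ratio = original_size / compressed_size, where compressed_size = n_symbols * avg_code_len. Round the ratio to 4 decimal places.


original_size = n_symbols * orig_bits = 545 * 8 = 4360 bits
compressed_size = n_symbols * avg_code_len = 545 * 2.11 = 1149.95 bits
ratio = original_size / compressed_size = 4360 / 1149.95 = 3.7915

Compression ratio = 3.7915


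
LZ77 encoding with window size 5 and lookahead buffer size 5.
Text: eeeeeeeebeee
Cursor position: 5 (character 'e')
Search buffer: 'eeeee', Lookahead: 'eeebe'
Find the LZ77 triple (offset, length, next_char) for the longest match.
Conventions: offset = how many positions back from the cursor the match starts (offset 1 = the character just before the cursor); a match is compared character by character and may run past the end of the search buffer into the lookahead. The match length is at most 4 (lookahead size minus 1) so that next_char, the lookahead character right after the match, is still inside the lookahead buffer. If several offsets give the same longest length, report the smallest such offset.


Try each offset into the search buffer:
  offset=1 (pos 4, char 'e'): match length 3
  offset=2 (pos 3, char 'e'): match length 3
  offset=3 (pos 2, char 'e'): match length 3
  offset=4 (pos 1, char 'e'): match length 3
  offset=5 (pos 0, char 'e'): match length 3
Longest match has length 3, found at offsets 1, 2, 3, 4, 5; take the smallest, offset 1.
next_char = character at position 5 + 3 = 8 -> 'b'

Best match: offset=1, length=3 (matching 'eee' starting at position 4)
LZ77 triple: (1, 3, 'b')


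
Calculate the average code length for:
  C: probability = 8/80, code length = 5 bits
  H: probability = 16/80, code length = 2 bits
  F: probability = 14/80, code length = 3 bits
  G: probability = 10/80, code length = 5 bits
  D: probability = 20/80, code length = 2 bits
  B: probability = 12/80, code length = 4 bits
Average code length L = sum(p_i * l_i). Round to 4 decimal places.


Weighted contributions p_i * l_i:
  C: (8/80) * 5 = 40/80
  H: (16/80) * 2 = 32/80
  F: (14/80) * 3 = 42/80
  G: (10/80) * 5 = 50/80
  D: (20/80) * 2 = 40/80
  B: (12/80) * 4 = 48/80
Sum = (40 + 32 + 42 + 50 + 40 + 48)/80 = 252/80

L = 252/80 = 3.1500 bits/symbol


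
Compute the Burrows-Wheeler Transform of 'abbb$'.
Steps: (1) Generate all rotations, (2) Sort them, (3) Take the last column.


Rotations (sorted):
  0: $abbb -> last char: b
  1: abbb$ -> last char: $
  2: b$abb -> last char: b
  3: bb$ab -> last char: b
  4: bbb$a -> last char: a


BWT = b$bba


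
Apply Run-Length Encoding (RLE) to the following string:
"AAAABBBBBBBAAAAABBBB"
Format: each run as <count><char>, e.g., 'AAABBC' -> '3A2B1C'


Scanning runs left to right:
  i=0: run of 'A' x 4 -> '4A'
  i=4: run of 'B' x 7 -> '7B'
  i=11: run of 'A' x 5 -> '5A'
  i=16: run of 'B' x 4 -> '4B'

RLE = 4A7B5A4B


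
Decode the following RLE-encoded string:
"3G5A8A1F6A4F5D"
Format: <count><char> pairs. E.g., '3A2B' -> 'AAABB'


Expanding each <count><char> pair:
  3G -> 'GGG'
  5A -> 'AAAAA'
  8A -> 'AAAAAAAA'
  1F -> 'F'
  6A -> 'AAAAAA'
  4F -> 'FFFF'
  5D -> 'DDDDD'

Decoded = GGGAAAAAAAAAAAAAFAAAAAAFFFFDDDDD


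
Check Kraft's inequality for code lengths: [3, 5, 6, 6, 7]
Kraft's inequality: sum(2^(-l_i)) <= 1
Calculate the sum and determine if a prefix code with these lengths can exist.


Sum = 2^(-3) + 2^(-5) + 2^(-6) + 2^(-6) + 2^(-7)
    = 0.125 + 0.03125 + 0.015625 + 0.015625 + 0.0078125
    = 25/128 = 0.1953125
Since 0.1953125 <= 1, Kraft's inequality IS satisfied.
A prefix code with these lengths CAN exist.

Kraft sum = 0.1953125. Satisfied.


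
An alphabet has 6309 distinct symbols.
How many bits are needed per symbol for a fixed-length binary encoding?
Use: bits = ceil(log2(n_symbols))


log2(6309) = 12.6232
Bracket: 2^12 = 4096 < 6309 <= 2^13 = 8192
So ceil(log2(6309)) = 13

bits = ceil(log2(6309)) = ceil(12.6232) = 13 bits


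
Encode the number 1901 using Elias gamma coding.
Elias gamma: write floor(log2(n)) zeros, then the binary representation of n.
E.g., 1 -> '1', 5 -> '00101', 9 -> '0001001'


num_bits = floor(log2(1901)) + 1 = 11
leading_zeros = num_bits - 1 = 10
binary(1901) = 11101101101

Elias gamma(1901) = '0000000000' + '11101101101' = 000000000011101101101 (21 bits)


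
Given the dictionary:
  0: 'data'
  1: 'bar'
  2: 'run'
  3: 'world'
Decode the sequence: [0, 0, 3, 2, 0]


Look up each index in the dictionary:
  0 -> 'data'
  0 -> 'data'
  3 -> 'world'
  2 -> 'run'
  0 -> 'data'

Decoded: "data data world run data"


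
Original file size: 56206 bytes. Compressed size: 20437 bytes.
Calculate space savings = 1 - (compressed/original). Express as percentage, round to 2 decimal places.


ratio = compressed/original = 20437/56206 = 0.363609
savings = 1 - ratio = 1 - 0.363609 = 0.636391
as a percentage: 0.636391 * 100 = 63.64%

Space savings = 1 - 20437/56206 = 63.64%


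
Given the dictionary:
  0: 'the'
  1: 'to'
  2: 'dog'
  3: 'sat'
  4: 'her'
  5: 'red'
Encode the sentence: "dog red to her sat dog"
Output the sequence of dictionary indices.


Look up each word in the dictionary:
  'dog' -> 2
  'red' -> 5
  'to' -> 1
  'her' -> 4
  'sat' -> 3
  'dog' -> 2

Encoded: [2, 5, 1, 4, 3, 2]


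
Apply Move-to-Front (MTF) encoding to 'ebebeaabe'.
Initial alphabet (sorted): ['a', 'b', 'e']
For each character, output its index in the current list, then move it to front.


MTF encoding:
'e': index 2 in ['a', 'b', 'e'] -> ['e', 'a', 'b']
'b': index 2 in ['e', 'a', 'b'] -> ['b', 'e', 'a']
'e': index 1 in ['b', 'e', 'a'] -> ['e', 'b', 'a']
'b': index 1 in ['e', 'b', 'a'] -> ['b', 'e', 'a']
'e': index 1 in ['b', 'e', 'a'] -> ['e', 'b', 'a']
'a': index 2 in ['e', 'b', 'a'] -> ['a', 'e', 'b']
'a': index 0 in ['a', 'e', 'b'] -> ['a', 'e', 'b']
'b': index 2 in ['a', 'e', 'b'] -> ['b', 'a', 'e']
'e': index 2 in ['b', 'a', 'e'] -> ['e', 'b', 'a']


Output: [2, 2, 1, 1, 1, 2, 0, 2, 2]


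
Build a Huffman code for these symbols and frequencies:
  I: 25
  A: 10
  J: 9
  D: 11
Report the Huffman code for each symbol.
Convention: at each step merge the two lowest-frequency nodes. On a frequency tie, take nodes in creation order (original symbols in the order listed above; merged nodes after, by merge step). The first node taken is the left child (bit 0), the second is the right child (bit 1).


Huffman tree construction:
Step 1: Merge J(9) + A(10) = 19
Step 2: Merge D(11) + (J+A)(19) = 30
Step 3: Merge I(25) + (D+(J+A))(30) = 55
Read each symbol's code off the tree from the root (left child = 0, right child = 1).

Codes:
  I: 0 (length 1)
  A: 111 (length 3)
  J: 110 (length 3)
  D: 10 (length 2)
Average code length: 104/55 = 1.8909 bits/symbol


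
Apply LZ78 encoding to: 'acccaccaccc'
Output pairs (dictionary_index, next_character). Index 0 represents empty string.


LZ78 encoding steps:
Dictionary: {0: ''}
Step 1: w='' (idx 0), next='a' -> output (0, 'a'), add 'a' as idx 1
Step 2: w='' (idx 0), next='c' -> output (0, 'c'), add 'c' as idx 2
Step 3: w='c' (idx 2), next='c' -> output (2, 'c'), add 'cc' as idx 3
Step 4: w='a' (idx 1), next='c' -> output (1, 'c'), add 'ac' as idx 4
Step 5: w='c' (idx 2), next='a' -> output (2, 'a'), add 'ca' as idx 5
Step 6: w='cc' (idx 3), next='c' -> output (3, 'c'), add 'ccc' as idx 6


Encoded: [(0, 'a'), (0, 'c'), (2, 'c'), (1, 'c'), (2, 'a'), (3, 'c')]


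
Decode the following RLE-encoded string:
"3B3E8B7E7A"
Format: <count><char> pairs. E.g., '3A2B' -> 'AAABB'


Expanding each <count><char> pair:
  3B -> 'BBB'
  3E -> 'EEE'
  8B -> 'BBBBBBBB'
  7E -> 'EEEEEEE'
  7A -> 'AAAAAAA'

Decoded = BBBEEEBBBBBBBBEEEEEEEAAAAAAA
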